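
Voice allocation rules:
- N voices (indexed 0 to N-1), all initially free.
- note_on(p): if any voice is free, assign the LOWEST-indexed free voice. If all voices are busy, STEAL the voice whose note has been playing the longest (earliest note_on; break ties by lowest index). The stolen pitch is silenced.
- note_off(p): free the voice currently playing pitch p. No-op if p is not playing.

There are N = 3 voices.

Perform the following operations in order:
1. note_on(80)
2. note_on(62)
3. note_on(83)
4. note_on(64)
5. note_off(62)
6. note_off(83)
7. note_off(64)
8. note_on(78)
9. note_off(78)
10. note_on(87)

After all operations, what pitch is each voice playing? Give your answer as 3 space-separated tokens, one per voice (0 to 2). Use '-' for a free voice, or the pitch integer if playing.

Op 1: note_on(80): voice 0 is free -> assigned | voices=[80 - -]
Op 2: note_on(62): voice 1 is free -> assigned | voices=[80 62 -]
Op 3: note_on(83): voice 2 is free -> assigned | voices=[80 62 83]
Op 4: note_on(64): all voices busy, STEAL voice 0 (pitch 80, oldest) -> assign | voices=[64 62 83]
Op 5: note_off(62): free voice 1 | voices=[64 - 83]
Op 6: note_off(83): free voice 2 | voices=[64 - -]
Op 7: note_off(64): free voice 0 | voices=[- - -]
Op 8: note_on(78): voice 0 is free -> assigned | voices=[78 - -]
Op 9: note_off(78): free voice 0 | voices=[- - -]
Op 10: note_on(87): voice 0 is free -> assigned | voices=[87 - -]

Answer: 87 - -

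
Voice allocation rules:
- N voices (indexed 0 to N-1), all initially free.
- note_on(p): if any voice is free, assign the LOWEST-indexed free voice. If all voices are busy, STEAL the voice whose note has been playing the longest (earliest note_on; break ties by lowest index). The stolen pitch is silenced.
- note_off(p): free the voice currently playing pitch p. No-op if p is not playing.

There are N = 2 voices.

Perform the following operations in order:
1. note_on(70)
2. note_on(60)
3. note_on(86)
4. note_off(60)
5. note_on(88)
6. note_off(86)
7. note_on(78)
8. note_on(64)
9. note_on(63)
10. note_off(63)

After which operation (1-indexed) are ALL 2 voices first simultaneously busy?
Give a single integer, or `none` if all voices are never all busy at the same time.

Answer: 2

Derivation:
Op 1: note_on(70): voice 0 is free -> assigned | voices=[70 -]
Op 2: note_on(60): voice 1 is free -> assigned | voices=[70 60]
Op 3: note_on(86): all voices busy, STEAL voice 0 (pitch 70, oldest) -> assign | voices=[86 60]
Op 4: note_off(60): free voice 1 | voices=[86 -]
Op 5: note_on(88): voice 1 is free -> assigned | voices=[86 88]
Op 6: note_off(86): free voice 0 | voices=[- 88]
Op 7: note_on(78): voice 0 is free -> assigned | voices=[78 88]
Op 8: note_on(64): all voices busy, STEAL voice 1 (pitch 88, oldest) -> assign | voices=[78 64]
Op 9: note_on(63): all voices busy, STEAL voice 0 (pitch 78, oldest) -> assign | voices=[63 64]
Op 10: note_off(63): free voice 0 | voices=[- 64]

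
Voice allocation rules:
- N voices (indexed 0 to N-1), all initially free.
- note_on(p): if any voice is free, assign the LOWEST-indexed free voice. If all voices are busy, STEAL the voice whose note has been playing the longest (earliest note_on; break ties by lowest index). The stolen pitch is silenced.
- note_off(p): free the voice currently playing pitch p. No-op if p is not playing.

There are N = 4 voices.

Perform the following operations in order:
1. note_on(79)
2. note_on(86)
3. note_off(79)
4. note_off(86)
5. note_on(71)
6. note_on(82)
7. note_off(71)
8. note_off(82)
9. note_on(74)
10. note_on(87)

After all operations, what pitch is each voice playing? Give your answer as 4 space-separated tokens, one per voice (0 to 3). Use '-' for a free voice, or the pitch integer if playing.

Answer: 74 87 - -

Derivation:
Op 1: note_on(79): voice 0 is free -> assigned | voices=[79 - - -]
Op 2: note_on(86): voice 1 is free -> assigned | voices=[79 86 - -]
Op 3: note_off(79): free voice 0 | voices=[- 86 - -]
Op 4: note_off(86): free voice 1 | voices=[- - - -]
Op 5: note_on(71): voice 0 is free -> assigned | voices=[71 - - -]
Op 6: note_on(82): voice 1 is free -> assigned | voices=[71 82 - -]
Op 7: note_off(71): free voice 0 | voices=[- 82 - -]
Op 8: note_off(82): free voice 1 | voices=[- - - -]
Op 9: note_on(74): voice 0 is free -> assigned | voices=[74 - - -]
Op 10: note_on(87): voice 1 is free -> assigned | voices=[74 87 - -]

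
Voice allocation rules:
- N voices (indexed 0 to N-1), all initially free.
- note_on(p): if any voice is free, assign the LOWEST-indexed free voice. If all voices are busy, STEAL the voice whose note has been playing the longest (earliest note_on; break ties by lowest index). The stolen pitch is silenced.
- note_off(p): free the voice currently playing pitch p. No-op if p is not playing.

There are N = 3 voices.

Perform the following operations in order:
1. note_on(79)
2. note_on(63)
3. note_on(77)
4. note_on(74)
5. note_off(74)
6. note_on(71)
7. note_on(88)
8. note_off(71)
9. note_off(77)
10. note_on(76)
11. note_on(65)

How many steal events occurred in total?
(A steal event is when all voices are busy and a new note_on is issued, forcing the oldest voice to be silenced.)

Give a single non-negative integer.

Op 1: note_on(79): voice 0 is free -> assigned | voices=[79 - -]
Op 2: note_on(63): voice 1 is free -> assigned | voices=[79 63 -]
Op 3: note_on(77): voice 2 is free -> assigned | voices=[79 63 77]
Op 4: note_on(74): all voices busy, STEAL voice 0 (pitch 79, oldest) -> assign | voices=[74 63 77]
Op 5: note_off(74): free voice 0 | voices=[- 63 77]
Op 6: note_on(71): voice 0 is free -> assigned | voices=[71 63 77]
Op 7: note_on(88): all voices busy, STEAL voice 1 (pitch 63, oldest) -> assign | voices=[71 88 77]
Op 8: note_off(71): free voice 0 | voices=[- 88 77]
Op 9: note_off(77): free voice 2 | voices=[- 88 -]
Op 10: note_on(76): voice 0 is free -> assigned | voices=[76 88 -]
Op 11: note_on(65): voice 2 is free -> assigned | voices=[76 88 65]

Answer: 2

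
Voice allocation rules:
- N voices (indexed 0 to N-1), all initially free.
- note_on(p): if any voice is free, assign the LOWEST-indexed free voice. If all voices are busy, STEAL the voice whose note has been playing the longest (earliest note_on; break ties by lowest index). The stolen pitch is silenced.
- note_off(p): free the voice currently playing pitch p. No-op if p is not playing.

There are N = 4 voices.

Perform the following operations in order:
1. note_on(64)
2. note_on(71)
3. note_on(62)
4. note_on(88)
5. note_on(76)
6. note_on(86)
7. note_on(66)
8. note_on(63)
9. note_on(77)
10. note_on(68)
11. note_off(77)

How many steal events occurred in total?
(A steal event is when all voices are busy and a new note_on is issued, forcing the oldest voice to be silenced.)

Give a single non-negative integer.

Answer: 6

Derivation:
Op 1: note_on(64): voice 0 is free -> assigned | voices=[64 - - -]
Op 2: note_on(71): voice 1 is free -> assigned | voices=[64 71 - -]
Op 3: note_on(62): voice 2 is free -> assigned | voices=[64 71 62 -]
Op 4: note_on(88): voice 3 is free -> assigned | voices=[64 71 62 88]
Op 5: note_on(76): all voices busy, STEAL voice 0 (pitch 64, oldest) -> assign | voices=[76 71 62 88]
Op 6: note_on(86): all voices busy, STEAL voice 1 (pitch 71, oldest) -> assign | voices=[76 86 62 88]
Op 7: note_on(66): all voices busy, STEAL voice 2 (pitch 62, oldest) -> assign | voices=[76 86 66 88]
Op 8: note_on(63): all voices busy, STEAL voice 3 (pitch 88, oldest) -> assign | voices=[76 86 66 63]
Op 9: note_on(77): all voices busy, STEAL voice 0 (pitch 76, oldest) -> assign | voices=[77 86 66 63]
Op 10: note_on(68): all voices busy, STEAL voice 1 (pitch 86, oldest) -> assign | voices=[77 68 66 63]
Op 11: note_off(77): free voice 0 | voices=[- 68 66 63]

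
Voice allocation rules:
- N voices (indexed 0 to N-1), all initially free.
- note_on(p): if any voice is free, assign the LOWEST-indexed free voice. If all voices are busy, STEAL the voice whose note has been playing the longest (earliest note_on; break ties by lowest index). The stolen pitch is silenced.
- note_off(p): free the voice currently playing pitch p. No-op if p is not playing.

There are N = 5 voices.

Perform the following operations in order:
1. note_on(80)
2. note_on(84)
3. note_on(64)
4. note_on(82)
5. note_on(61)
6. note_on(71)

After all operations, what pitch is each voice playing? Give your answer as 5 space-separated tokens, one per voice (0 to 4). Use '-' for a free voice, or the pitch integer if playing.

Op 1: note_on(80): voice 0 is free -> assigned | voices=[80 - - - -]
Op 2: note_on(84): voice 1 is free -> assigned | voices=[80 84 - - -]
Op 3: note_on(64): voice 2 is free -> assigned | voices=[80 84 64 - -]
Op 4: note_on(82): voice 3 is free -> assigned | voices=[80 84 64 82 -]
Op 5: note_on(61): voice 4 is free -> assigned | voices=[80 84 64 82 61]
Op 6: note_on(71): all voices busy, STEAL voice 0 (pitch 80, oldest) -> assign | voices=[71 84 64 82 61]

Answer: 71 84 64 82 61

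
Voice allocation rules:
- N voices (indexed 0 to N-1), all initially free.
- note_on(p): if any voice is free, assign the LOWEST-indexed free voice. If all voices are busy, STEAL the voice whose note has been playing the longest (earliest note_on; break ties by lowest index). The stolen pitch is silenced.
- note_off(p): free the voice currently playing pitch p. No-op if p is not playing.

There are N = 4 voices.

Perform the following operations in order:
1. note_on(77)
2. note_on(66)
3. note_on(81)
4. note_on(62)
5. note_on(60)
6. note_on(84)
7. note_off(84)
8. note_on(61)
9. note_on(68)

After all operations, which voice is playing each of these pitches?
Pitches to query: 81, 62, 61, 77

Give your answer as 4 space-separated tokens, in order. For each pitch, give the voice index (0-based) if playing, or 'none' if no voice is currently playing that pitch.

Answer: none 3 1 none

Derivation:
Op 1: note_on(77): voice 0 is free -> assigned | voices=[77 - - -]
Op 2: note_on(66): voice 1 is free -> assigned | voices=[77 66 - -]
Op 3: note_on(81): voice 2 is free -> assigned | voices=[77 66 81 -]
Op 4: note_on(62): voice 3 is free -> assigned | voices=[77 66 81 62]
Op 5: note_on(60): all voices busy, STEAL voice 0 (pitch 77, oldest) -> assign | voices=[60 66 81 62]
Op 6: note_on(84): all voices busy, STEAL voice 1 (pitch 66, oldest) -> assign | voices=[60 84 81 62]
Op 7: note_off(84): free voice 1 | voices=[60 - 81 62]
Op 8: note_on(61): voice 1 is free -> assigned | voices=[60 61 81 62]
Op 9: note_on(68): all voices busy, STEAL voice 2 (pitch 81, oldest) -> assign | voices=[60 61 68 62]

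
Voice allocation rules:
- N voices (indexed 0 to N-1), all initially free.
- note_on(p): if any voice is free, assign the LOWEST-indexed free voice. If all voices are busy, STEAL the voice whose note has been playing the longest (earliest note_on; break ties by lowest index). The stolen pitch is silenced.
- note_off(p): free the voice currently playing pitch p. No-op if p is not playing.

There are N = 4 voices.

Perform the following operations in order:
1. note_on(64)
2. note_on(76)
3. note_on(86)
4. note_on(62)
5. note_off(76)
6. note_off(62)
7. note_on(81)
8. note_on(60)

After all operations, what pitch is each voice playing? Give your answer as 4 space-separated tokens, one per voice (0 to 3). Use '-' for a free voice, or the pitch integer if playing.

Op 1: note_on(64): voice 0 is free -> assigned | voices=[64 - - -]
Op 2: note_on(76): voice 1 is free -> assigned | voices=[64 76 - -]
Op 3: note_on(86): voice 2 is free -> assigned | voices=[64 76 86 -]
Op 4: note_on(62): voice 3 is free -> assigned | voices=[64 76 86 62]
Op 5: note_off(76): free voice 1 | voices=[64 - 86 62]
Op 6: note_off(62): free voice 3 | voices=[64 - 86 -]
Op 7: note_on(81): voice 1 is free -> assigned | voices=[64 81 86 -]
Op 8: note_on(60): voice 3 is free -> assigned | voices=[64 81 86 60]

Answer: 64 81 86 60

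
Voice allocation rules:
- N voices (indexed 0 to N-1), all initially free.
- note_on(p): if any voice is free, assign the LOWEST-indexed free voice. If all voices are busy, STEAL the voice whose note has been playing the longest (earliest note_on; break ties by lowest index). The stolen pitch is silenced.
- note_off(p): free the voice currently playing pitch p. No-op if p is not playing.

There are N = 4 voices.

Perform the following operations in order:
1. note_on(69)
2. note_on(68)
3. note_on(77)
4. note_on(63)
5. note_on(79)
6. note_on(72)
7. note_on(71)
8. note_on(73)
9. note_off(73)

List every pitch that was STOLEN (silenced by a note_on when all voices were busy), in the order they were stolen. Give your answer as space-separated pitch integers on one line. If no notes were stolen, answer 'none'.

Answer: 69 68 77 63

Derivation:
Op 1: note_on(69): voice 0 is free -> assigned | voices=[69 - - -]
Op 2: note_on(68): voice 1 is free -> assigned | voices=[69 68 - -]
Op 3: note_on(77): voice 2 is free -> assigned | voices=[69 68 77 -]
Op 4: note_on(63): voice 3 is free -> assigned | voices=[69 68 77 63]
Op 5: note_on(79): all voices busy, STEAL voice 0 (pitch 69, oldest) -> assign | voices=[79 68 77 63]
Op 6: note_on(72): all voices busy, STEAL voice 1 (pitch 68, oldest) -> assign | voices=[79 72 77 63]
Op 7: note_on(71): all voices busy, STEAL voice 2 (pitch 77, oldest) -> assign | voices=[79 72 71 63]
Op 8: note_on(73): all voices busy, STEAL voice 3 (pitch 63, oldest) -> assign | voices=[79 72 71 73]
Op 9: note_off(73): free voice 3 | voices=[79 72 71 -]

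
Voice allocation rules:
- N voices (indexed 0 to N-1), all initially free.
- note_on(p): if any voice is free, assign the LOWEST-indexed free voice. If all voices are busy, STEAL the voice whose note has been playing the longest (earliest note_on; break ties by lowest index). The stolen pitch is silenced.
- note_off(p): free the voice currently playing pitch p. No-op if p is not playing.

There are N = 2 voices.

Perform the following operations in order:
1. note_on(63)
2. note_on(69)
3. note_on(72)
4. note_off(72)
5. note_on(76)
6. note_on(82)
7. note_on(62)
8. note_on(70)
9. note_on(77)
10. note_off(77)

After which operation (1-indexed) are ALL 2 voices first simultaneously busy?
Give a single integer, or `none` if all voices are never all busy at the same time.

Op 1: note_on(63): voice 0 is free -> assigned | voices=[63 -]
Op 2: note_on(69): voice 1 is free -> assigned | voices=[63 69]
Op 3: note_on(72): all voices busy, STEAL voice 0 (pitch 63, oldest) -> assign | voices=[72 69]
Op 4: note_off(72): free voice 0 | voices=[- 69]
Op 5: note_on(76): voice 0 is free -> assigned | voices=[76 69]
Op 6: note_on(82): all voices busy, STEAL voice 1 (pitch 69, oldest) -> assign | voices=[76 82]
Op 7: note_on(62): all voices busy, STEAL voice 0 (pitch 76, oldest) -> assign | voices=[62 82]
Op 8: note_on(70): all voices busy, STEAL voice 1 (pitch 82, oldest) -> assign | voices=[62 70]
Op 9: note_on(77): all voices busy, STEAL voice 0 (pitch 62, oldest) -> assign | voices=[77 70]
Op 10: note_off(77): free voice 0 | voices=[- 70]

Answer: 2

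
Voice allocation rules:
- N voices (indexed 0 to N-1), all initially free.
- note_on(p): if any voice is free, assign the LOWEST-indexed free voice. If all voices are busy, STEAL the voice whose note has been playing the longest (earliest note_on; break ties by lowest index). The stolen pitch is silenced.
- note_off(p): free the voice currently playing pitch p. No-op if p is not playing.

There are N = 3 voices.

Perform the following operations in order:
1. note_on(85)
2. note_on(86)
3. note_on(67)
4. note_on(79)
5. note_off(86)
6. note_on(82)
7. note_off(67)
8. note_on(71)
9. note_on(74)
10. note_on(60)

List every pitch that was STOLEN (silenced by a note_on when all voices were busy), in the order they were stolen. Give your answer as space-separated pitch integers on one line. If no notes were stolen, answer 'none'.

Op 1: note_on(85): voice 0 is free -> assigned | voices=[85 - -]
Op 2: note_on(86): voice 1 is free -> assigned | voices=[85 86 -]
Op 3: note_on(67): voice 2 is free -> assigned | voices=[85 86 67]
Op 4: note_on(79): all voices busy, STEAL voice 0 (pitch 85, oldest) -> assign | voices=[79 86 67]
Op 5: note_off(86): free voice 1 | voices=[79 - 67]
Op 6: note_on(82): voice 1 is free -> assigned | voices=[79 82 67]
Op 7: note_off(67): free voice 2 | voices=[79 82 -]
Op 8: note_on(71): voice 2 is free -> assigned | voices=[79 82 71]
Op 9: note_on(74): all voices busy, STEAL voice 0 (pitch 79, oldest) -> assign | voices=[74 82 71]
Op 10: note_on(60): all voices busy, STEAL voice 1 (pitch 82, oldest) -> assign | voices=[74 60 71]

Answer: 85 79 82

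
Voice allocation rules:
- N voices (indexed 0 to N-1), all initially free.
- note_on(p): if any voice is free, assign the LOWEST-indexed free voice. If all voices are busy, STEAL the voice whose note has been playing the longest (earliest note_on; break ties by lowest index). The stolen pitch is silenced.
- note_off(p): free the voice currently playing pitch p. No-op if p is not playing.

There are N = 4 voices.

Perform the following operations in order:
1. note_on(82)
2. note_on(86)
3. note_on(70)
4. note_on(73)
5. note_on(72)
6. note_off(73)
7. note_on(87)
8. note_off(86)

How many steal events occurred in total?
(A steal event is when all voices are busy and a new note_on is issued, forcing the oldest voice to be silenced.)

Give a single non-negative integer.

Answer: 1

Derivation:
Op 1: note_on(82): voice 0 is free -> assigned | voices=[82 - - -]
Op 2: note_on(86): voice 1 is free -> assigned | voices=[82 86 - -]
Op 3: note_on(70): voice 2 is free -> assigned | voices=[82 86 70 -]
Op 4: note_on(73): voice 3 is free -> assigned | voices=[82 86 70 73]
Op 5: note_on(72): all voices busy, STEAL voice 0 (pitch 82, oldest) -> assign | voices=[72 86 70 73]
Op 6: note_off(73): free voice 3 | voices=[72 86 70 -]
Op 7: note_on(87): voice 3 is free -> assigned | voices=[72 86 70 87]
Op 8: note_off(86): free voice 1 | voices=[72 - 70 87]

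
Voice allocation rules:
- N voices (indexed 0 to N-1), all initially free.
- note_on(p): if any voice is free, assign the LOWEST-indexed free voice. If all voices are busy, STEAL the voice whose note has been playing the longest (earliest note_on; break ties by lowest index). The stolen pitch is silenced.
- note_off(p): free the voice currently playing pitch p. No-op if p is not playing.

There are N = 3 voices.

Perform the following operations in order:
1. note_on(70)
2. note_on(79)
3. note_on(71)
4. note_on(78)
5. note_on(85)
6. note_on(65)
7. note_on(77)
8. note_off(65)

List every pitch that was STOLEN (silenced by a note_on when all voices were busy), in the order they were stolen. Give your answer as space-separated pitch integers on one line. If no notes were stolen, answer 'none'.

Answer: 70 79 71 78

Derivation:
Op 1: note_on(70): voice 0 is free -> assigned | voices=[70 - -]
Op 2: note_on(79): voice 1 is free -> assigned | voices=[70 79 -]
Op 3: note_on(71): voice 2 is free -> assigned | voices=[70 79 71]
Op 4: note_on(78): all voices busy, STEAL voice 0 (pitch 70, oldest) -> assign | voices=[78 79 71]
Op 5: note_on(85): all voices busy, STEAL voice 1 (pitch 79, oldest) -> assign | voices=[78 85 71]
Op 6: note_on(65): all voices busy, STEAL voice 2 (pitch 71, oldest) -> assign | voices=[78 85 65]
Op 7: note_on(77): all voices busy, STEAL voice 0 (pitch 78, oldest) -> assign | voices=[77 85 65]
Op 8: note_off(65): free voice 2 | voices=[77 85 -]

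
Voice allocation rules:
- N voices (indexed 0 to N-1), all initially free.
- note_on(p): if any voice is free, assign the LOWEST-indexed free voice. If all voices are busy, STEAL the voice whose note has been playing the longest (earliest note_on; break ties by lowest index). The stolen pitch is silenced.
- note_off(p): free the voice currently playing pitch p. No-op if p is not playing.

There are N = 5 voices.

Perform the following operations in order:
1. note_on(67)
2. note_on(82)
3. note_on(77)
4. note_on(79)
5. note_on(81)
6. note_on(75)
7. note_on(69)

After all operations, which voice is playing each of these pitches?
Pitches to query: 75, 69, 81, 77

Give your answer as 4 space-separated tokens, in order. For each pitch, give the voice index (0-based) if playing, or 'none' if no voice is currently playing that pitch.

Op 1: note_on(67): voice 0 is free -> assigned | voices=[67 - - - -]
Op 2: note_on(82): voice 1 is free -> assigned | voices=[67 82 - - -]
Op 3: note_on(77): voice 2 is free -> assigned | voices=[67 82 77 - -]
Op 4: note_on(79): voice 3 is free -> assigned | voices=[67 82 77 79 -]
Op 5: note_on(81): voice 4 is free -> assigned | voices=[67 82 77 79 81]
Op 6: note_on(75): all voices busy, STEAL voice 0 (pitch 67, oldest) -> assign | voices=[75 82 77 79 81]
Op 7: note_on(69): all voices busy, STEAL voice 1 (pitch 82, oldest) -> assign | voices=[75 69 77 79 81]

Answer: 0 1 4 2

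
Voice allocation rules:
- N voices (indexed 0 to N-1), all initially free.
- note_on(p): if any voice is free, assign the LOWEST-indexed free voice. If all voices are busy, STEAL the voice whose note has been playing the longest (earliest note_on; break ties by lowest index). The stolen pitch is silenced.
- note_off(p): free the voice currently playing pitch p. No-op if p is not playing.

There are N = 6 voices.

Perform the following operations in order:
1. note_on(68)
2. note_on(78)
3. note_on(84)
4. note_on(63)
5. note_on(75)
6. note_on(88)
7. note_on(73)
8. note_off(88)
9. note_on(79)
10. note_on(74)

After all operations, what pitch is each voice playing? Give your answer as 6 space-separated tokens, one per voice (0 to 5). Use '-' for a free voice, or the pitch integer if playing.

Op 1: note_on(68): voice 0 is free -> assigned | voices=[68 - - - - -]
Op 2: note_on(78): voice 1 is free -> assigned | voices=[68 78 - - - -]
Op 3: note_on(84): voice 2 is free -> assigned | voices=[68 78 84 - - -]
Op 4: note_on(63): voice 3 is free -> assigned | voices=[68 78 84 63 - -]
Op 5: note_on(75): voice 4 is free -> assigned | voices=[68 78 84 63 75 -]
Op 6: note_on(88): voice 5 is free -> assigned | voices=[68 78 84 63 75 88]
Op 7: note_on(73): all voices busy, STEAL voice 0 (pitch 68, oldest) -> assign | voices=[73 78 84 63 75 88]
Op 8: note_off(88): free voice 5 | voices=[73 78 84 63 75 -]
Op 9: note_on(79): voice 5 is free -> assigned | voices=[73 78 84 63 75 79]
Op 10: note_on(74): all voices busy, STEAL voice 1 (pitch 78, oldest) -> assign | voices=[73 74 84 63 75 79]

Answer: 73 74 84 63 75 79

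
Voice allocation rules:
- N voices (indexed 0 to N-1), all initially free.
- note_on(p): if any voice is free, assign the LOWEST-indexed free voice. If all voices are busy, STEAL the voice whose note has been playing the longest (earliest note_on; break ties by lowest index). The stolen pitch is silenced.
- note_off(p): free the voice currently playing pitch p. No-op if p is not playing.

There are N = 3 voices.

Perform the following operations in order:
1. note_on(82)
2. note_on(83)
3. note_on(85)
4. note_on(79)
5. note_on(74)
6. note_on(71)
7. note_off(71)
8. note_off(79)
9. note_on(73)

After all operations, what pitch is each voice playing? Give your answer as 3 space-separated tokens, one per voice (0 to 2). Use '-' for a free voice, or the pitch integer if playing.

Answer: 73 74 -

Derivation:
Op 1: note_on(82): voice 0 is free -> assigned | voices=[82 - -]
Op 2: note_on(83): voice 1 is free -> assigned | voices=[82 83 -]
Op 3: note_on(85): voice 2 is free -> assigned | voices=[82 83 85]
Op 4: note_on(79): all voices busy, STEAL voice 0 (pitch 82, oldest) -> assign | voices=[79 83 85]
Op 5: note_on(74): all voices busy, STEAL voice 1 (pitch 83, oldest) -> assign | voices=[79 74 85]
Op 6: note_on(71): all voices busy, STEAL voice 2 (pitch 85, oldest) -> assign | voices=[79 74 71]
Op 7: note_off(71): free voice 2 | voices=[79 74 -]
Op 8: note_off(79): free voice 0 | voices=[- 74 -]
Op 9: note_on(73): voice 0 is free -> assigned | voices=[73 74 -]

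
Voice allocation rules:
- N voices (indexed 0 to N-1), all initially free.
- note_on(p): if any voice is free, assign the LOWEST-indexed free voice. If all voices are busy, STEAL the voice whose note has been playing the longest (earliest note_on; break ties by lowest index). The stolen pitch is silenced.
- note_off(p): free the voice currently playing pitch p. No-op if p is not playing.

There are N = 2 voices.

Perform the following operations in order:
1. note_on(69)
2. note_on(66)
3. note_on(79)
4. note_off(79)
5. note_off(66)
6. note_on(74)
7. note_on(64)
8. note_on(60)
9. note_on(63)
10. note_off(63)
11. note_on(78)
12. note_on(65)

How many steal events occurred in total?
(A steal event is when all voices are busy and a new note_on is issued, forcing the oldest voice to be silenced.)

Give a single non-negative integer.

Answer: 4

Derivation:
Op 1: note_on(69): voice 0 is free -> assigned | voices=[69 -]
Op 2: note_on(66): voice 1 is free -> assigned | voices=[69 66]
Op 3: note_on(79): all voices busy, STEAL voice 0 (pitch 69, oldest) -> assign | voices=[79 66]
Op 4: note_off(79): free voice 0 | voices=[- 66]
Op 5: note_off(66): free voice 1 | voices=[- -]
Op 6: note_on(74): voice 0 is free -> assigned | voices=[74 -]
Op 7: note_on(64): voice 1 is free -> assigned | voices=[74 64]
Op 8: note_on(60): all voices busy, STEAL voice 0 (pitch 74, oldest) -> assign | voices=[60 64]
Op 9: note_on(63): all voices busy, STEAL voice 1 (pitch 64, oldest) -> assign | voices=[60 63]
Op 10: note_off(63): free voice 1 | voices=[60 -]
Op 11: note_on(78): voice 1 is free -> assigned | voices=[60 78]
Op 12: note_on(65): all voices busy, STEAL voice 0 (pitch 60, oldest) -> assign | voices=[65 78]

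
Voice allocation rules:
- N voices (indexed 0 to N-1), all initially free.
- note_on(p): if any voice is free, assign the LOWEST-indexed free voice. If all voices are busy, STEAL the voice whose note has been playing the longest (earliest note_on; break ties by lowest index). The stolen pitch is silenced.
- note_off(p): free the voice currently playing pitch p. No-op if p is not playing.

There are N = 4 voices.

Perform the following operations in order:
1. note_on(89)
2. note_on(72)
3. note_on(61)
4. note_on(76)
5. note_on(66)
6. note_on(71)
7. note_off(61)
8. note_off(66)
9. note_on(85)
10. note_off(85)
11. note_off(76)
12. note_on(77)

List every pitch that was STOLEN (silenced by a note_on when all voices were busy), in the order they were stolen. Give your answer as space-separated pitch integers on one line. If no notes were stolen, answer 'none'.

Op 1: note_on(89): voice 0 is free -> assigned | voices=[89 - - -]
Op 2: note_on(72): voice 1 is free -> assigned | voices=[89 72 - -]
Op 3: note_on(61): voice 2 is free -> assigned | voices=[89 72 61 -]
Op 4: note_on(76): voice 3 is free -> assigned | voices=[89 72 61 76]
Op 5: note_on(66): all voices busy, STEAL voice 0 (pitch 89, oldest) -> assign | voices=[66 72 61 76]
Op 6: note_on(71): all voices busy, STEAL voice 1 (pitch 72, oldest) -> assign | voices=[66 71 61 76]
Op 7: note_off(61): free voice 2 | voices=[66 71 - 76]
Op 8: note_off(66): free voice 0 | voices=[- 71 - 76]
Op 9: note_on(85): voice 0 is free -> assigned | voices=[85 71 - 76]
Op 10: note_off(85): free voice 0 | voices=[- 71 - 76]
Op 11: note_off(76): free voice 3 | voices=[- 71 - -]
Op 12: note_on(77): voice 0 is free -> assigned | voices=[77 71 - -]

Answer: 89 72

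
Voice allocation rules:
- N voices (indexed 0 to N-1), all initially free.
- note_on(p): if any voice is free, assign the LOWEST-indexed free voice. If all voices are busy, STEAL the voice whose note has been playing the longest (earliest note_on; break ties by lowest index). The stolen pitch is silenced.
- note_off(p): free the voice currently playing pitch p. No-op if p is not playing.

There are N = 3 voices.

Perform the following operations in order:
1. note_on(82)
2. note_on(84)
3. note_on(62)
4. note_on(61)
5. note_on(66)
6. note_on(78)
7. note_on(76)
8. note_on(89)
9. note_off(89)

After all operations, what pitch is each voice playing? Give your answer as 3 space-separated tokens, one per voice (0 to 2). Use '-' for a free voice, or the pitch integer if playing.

Op 1: note_on(82): voice 0 is free -> assigned | voices=[82 - -]
Op 2: note_on(84): voice 1 is free -> assigned | voices=[82 84 -]
Op 3: note_on(62): voice 2 is free -> assigned | voices=[82 84 62]
Op 4: note_on(61): all voices busy, STEAL voice 0 (pitch 82, oldest) -> assign | voices=[61 84 62]
Op 5: note_on(66): all voices busy, STEAL voice 1 (pitch 84, oldest) -> assign | voices=[61 66 62]
Op 6: note_on(78): all voices busy, STEAL voice 2 (pitch 62, oldest) -> assign | voices=[61 66 78]
Op 7: note_on(76): all voices busy, STEAL voice 0 (pitch 61, oldest) -> assign | voices=[76 66 78]
Op 8: note_on(89): all voices busy, STEAL voice 1 (pitch 66, oldest) -> assign | voices=[76 89 78]
Op 9: note_off(89): free voice 1 | voices=[76 - 78]

Answer: 76 - 78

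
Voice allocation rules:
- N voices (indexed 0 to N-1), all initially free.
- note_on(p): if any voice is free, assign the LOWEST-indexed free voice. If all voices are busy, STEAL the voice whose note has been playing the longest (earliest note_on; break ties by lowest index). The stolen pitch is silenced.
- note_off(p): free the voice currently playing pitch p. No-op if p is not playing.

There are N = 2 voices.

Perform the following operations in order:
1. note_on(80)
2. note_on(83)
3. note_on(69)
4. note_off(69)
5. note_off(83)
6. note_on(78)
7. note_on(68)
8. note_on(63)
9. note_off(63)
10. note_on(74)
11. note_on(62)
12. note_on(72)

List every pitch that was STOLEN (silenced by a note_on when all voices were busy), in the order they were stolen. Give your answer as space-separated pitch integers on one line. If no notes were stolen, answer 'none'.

Op 1: note_on(80): voice 0 is free -> assigned | voices=[80 -]
Op 2: note_on(83): voice 1 is free -> assigned | voices=[80 83]
Op 3: note_on(69): all voices busy, STEAL voice 0 (pitch 80, oldest) -> assign | voices=[69 83]
Op 4: note_off(69): free voice 0 | voices=[- 83]
Op 5: note_off(83): free voice 1 | voices=[- -]
Op 6: note_on(78): voice 0 is free -> assigned | voices=[78 -]
Op 7: note_on(68): voice 1 is free -> assigned | voices=[78 68]
Op 8: note_on(63): all voices busy, STEAL voice 0 (pitch 78, oldest) -> assign | voices=[63 68]
Op 9: note_off(63): free voice 0 | voices=[- 68]
Op 10: note_on(74): voice 0 is free -> assigned | voices=[74 68]
Op 11: note_on(62): all voices busy, STEAL voice 1 (pitch 68, oldest) -> assign | voices=[74 62]
Op 12: note_on(72): all voices busy, STEAL voice 0 (pitch 74, oldest) -> assign | voices=[72 62]

Answer: 80 78 68 74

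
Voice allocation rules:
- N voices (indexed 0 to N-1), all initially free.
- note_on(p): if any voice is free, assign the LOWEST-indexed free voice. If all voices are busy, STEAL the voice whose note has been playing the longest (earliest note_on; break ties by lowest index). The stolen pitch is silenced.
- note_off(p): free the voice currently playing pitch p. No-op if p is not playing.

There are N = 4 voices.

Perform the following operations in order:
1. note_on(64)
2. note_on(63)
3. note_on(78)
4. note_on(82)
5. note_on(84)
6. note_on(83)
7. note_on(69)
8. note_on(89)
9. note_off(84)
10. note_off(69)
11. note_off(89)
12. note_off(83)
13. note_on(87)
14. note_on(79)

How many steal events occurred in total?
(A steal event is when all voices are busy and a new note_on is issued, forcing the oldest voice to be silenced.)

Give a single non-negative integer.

Op 1: note_on(64): voice 0 is free -> assigned | voices=[64 - - -]
Op 2: note_on(63): voice 1 is free -> assigned | voices=[64 63 - -]
Op 3: note_on(78): voice 2 is free -> assigned | voices=[64 63 78 -]
Op 4: note_on(82): voice 3 is free -> assigned | voices=[64 63 78 82]
Op 5: note_on(84): all voices busy, STEAL voice 0 (pitch 64, oldest) -> assign | voices=[84 63 78 82]
Op 6: note_on(83): all voices busy, STEAL voice 1 (pitch 63, oldest) -> assign | voices=[84 83 78 82]
Op 7: note_on(69): all voices busy, STEAL voice 2 (pitch 78, oldest) -> assign | voices=[84 83 69 82]
Op 8: note_on(89): all voices busy, STEAL voice 3 (pitch 82, oldest) -> assign | voices=[84 83 69 89]
Op 9: note_off(84): free voice 0 | voices=[- 83 69 89]
Op 10: note_off(69): free voice 2 | voices=[- 83 - 89]
Op 11: note_off(89): free voice 3 | voices=[- 83 - -]
Op 12: note_off(83): free voice 1 | voices=[- - - -]
Op 13: note_on(87): voice 0 is free -> assigned | voices=[87 - - -]
Op 14: note_on(79): voice 1 is free -> assigned | voices=[87 79 - -]

Answer: 4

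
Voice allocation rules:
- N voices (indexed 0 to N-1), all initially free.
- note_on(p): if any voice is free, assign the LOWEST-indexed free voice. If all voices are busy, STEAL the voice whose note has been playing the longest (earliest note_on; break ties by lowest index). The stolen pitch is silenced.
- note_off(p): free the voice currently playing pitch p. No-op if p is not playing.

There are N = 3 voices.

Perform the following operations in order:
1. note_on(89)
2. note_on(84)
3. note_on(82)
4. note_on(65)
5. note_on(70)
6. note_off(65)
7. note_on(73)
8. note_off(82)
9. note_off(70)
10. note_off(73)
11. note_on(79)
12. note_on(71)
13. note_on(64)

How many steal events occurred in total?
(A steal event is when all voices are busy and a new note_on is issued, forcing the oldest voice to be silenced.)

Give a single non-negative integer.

Op 1: note_on(89): voice 0 is free -> assigned | voices=[89 - -]
Op 2: note_on(84): voice 1 is free -> assigned | voices=[89 84 -]
Op 3: note_on(82): voice 2 is free -> assigned | voices=[89 84 82]
Op 4: note_on(65): all voices busy, STEAL voice 0 (pitch 89, oldest) -> assign | voices=[65 84 82]
Op 5: note_on(70): all voices busy, STEAL voice 1 (pitch 84, oldest) -> assign | voices=[65 70 82]
Op 6: note_off(65): free voice 0 | voices=[- 70 82]
Op 7: note_on(73): voice 0 is free -> assigned | voices=[73 70 82]
Op 8: note_off(82): free voice 2 | voices=[73 70 -]
Op 9: note_off(70): free voice 1 | voices=[73 - -]
Op 10: note_off(73): free voice 0 | voices=[- - -]
Op 11: note_on(79): voice 0 is free -> assigned | voices=[79 - -]
Op 12: note_on(71): voice 1 is free -> assigned | voices=[79 71 -]
Op 13: note_on(64): voice 2 is free -> assigned | voices=[79 71 64]

Answer: 2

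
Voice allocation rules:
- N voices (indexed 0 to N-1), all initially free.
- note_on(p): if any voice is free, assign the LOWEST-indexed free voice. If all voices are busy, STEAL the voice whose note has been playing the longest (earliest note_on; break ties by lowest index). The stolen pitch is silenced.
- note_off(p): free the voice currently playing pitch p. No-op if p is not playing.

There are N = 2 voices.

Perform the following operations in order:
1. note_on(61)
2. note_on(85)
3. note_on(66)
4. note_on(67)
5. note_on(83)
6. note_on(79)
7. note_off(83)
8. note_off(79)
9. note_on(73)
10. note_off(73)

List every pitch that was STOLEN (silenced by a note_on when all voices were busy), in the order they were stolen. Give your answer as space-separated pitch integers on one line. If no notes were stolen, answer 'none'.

Op 1: note_on(61): voice 0 is free -> assigned | voices=[61 -]
Op 2: note_on(85): voice 1 is free -> assigned | voices=[61 85]
Op 3: note_on(66): all voices busy, STEAL voice 0 (pitch 61, oldest) -> assign | voices=[66 85]
Op 4: note_on(67): all voices busy, STEAL voice 1 (pitch 85, oldest) -> assign | voices=[66 67]
Op 5: note_on(83): all voices busy, STEAL voice 0 (pitch 66, oldest) -> assign | voices=[83 67]
Op 6: note_on(79): all voices busy, STEAL voice 1 (pitch 67, oldest) -> assign | voices=[83 79]
Op 7: note_off(83): free voice 0 | voices=[- 79]
Op 8: note_off(79): free voice 1 | voices=[- -]
Op 9: note_on(73): voice 0 is free -> assigned | voices=[73 -]
Op 10: note_off(73): free voice 0 | voices=[- -]

Answer: 61 85 66 67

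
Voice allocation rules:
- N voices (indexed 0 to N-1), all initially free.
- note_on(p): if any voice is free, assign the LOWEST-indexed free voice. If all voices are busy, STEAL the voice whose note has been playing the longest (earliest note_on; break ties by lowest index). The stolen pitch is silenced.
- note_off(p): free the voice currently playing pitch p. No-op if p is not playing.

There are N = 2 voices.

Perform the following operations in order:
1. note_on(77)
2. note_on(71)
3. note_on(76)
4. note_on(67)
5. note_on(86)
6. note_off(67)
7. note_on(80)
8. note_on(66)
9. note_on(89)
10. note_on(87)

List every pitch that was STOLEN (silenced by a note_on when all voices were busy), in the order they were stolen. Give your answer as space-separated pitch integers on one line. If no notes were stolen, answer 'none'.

Answer: 77 71 76 86 80 66

Derivation:
Op 1: note_on(77): voice 0 is free -> assigned | voices=[77 -]
Op 2: note_on(71): voice 1 is free -> assigned | voices=[77 71]
Op 3: note_on(76): all voices busy, STEAL voice 0 (pitch 77, oldest) -> assign | voices=[76 71]
Op 4: note_on(67): all voices busy, STEAL voice 1 (pitch 71, oldest) -> assign | voices=[76 67]
Op 5: note_on(86): all voices busy, STEAL voice 0 (pitch 76, oldest) -> assign | voices=[86 67]
Op 6: note_off(67): free voice 1 | voices=[86 -]
Op 7: note_on(80): voice 1 is free -> assigned | voices=[86 80]
Op 8: note_on(66): all voices busy, STEAL voice 0 (pitch 86, oldest) -> assign | voices=[66 80]
Op 9: note_on(89): all voices busy, STEAL voice 1 (pitch 80, oldest) -> assign | voices=[66 89]
Op 10: note_on(87): all voices busy, STEAL voice 0 (pitch 66, oldest) -> assign | voices=[87 89]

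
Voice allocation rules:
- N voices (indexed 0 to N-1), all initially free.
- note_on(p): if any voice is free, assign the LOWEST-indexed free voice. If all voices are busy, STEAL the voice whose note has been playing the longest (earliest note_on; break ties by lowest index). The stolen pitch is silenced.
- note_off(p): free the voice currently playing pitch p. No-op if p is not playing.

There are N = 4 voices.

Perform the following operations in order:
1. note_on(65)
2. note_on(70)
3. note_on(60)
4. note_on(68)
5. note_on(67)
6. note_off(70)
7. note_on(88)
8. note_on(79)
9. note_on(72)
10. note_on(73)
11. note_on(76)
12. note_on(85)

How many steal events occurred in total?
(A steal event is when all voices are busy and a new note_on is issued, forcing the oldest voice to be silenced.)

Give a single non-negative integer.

Answer: 6

Derivation:
Op 1: note_on(65): voice 0 is free -> assigned | voices=[65 - - -]
Op 2: note_on(70): voice 1 is free -> assigned | voices=[65 70 - -]
Op 3: note_on(60): voice 2 is free -> assigned | voices=[65 70 60 -]
Op 4: note_on(68): voice 3 is free -> assigned | voices=[65 70 60 68]
Op 5: note_on(67): all voices busy, STEAL voice 0 (pitch 65, oldest) -> assign | voices=[67 70 60 68]
Op 6: note_off(70): free voice 1 | voices=[67 - 60 68]
Op 7: note_on(88): voice 1 is free -> assigned | voices=[67 88 60 68]
Op 8: note_on(79): all voices busy, STEAL voice 2 (pitch 60, oldest) -> assign | voices=[67 88 79 68]
Op 9: note_on(72): all voices busy, STEAL voice 3 (pitch 68, oldest) -> assign | voices=[67 88 79 72]
Op 10: note_on(73): all voices busy, STEAL voice 0 (pitch 67, oldest) -> assign | voices=[73 88 79 72]
Op 11: note_on(76): all voices busy, STEAL voice 1 (pitch 88, oldest) -> assign | voices=[73 76 79 72]
Op 12: note_on(85): all voices busy, STEAL voice 2 (pitch 79, oldest) -> assign | voices=[73 76 85 72]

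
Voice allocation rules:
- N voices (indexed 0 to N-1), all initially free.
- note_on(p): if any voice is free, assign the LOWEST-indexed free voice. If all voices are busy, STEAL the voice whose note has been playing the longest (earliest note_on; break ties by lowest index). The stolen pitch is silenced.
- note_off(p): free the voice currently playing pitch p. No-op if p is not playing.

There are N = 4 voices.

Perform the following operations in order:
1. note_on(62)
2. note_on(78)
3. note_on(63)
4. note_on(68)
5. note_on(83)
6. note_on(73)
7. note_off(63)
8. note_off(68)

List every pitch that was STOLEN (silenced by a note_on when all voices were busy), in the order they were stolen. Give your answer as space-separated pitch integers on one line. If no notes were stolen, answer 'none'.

Answer: 62 78

Derivation:
Op 1: note_on(62): voice 0 is free -> assigned | voices=[62 - - -]
Op 2: note_on(78): voice 1 is free -> assigned | voices=[62 78 - -]
Op 3: note_on(63): voice 2 is free -> assigned | voices=[62 78 63 -]
Op 4: note_on(68): voice 3 is free -> assigned | voices=[62 78 63 68]
Op 5: note_on(83): all voices busy, STEAL voice 0 (pitch 62, oldest) -> assign | voices=[83 78 63 68]
Op 6: note_on(73): all voices busy, STEAL voice 1 (pitch 78, oldest) -> assign | voices=[83 73 63 68]
Op 7: note_off(63): free voice 2 | voices=[83 73 - 68]
Op 8: note_off(68): free voice 3 | voices=[83 73 - -]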